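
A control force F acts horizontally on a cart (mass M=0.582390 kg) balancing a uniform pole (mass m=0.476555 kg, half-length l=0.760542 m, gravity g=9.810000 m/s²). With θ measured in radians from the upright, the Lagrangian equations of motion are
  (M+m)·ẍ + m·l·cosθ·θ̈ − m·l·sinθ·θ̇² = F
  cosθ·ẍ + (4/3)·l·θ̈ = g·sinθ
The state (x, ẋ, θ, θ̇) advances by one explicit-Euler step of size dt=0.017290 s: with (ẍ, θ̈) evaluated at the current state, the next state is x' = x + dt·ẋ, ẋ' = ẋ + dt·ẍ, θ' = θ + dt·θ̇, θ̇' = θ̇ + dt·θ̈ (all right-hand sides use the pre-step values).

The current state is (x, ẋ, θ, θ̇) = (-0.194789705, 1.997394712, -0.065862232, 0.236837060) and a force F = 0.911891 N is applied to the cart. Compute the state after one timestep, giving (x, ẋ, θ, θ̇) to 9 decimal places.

sinθ=-0.065814626, cosθ=0.997831867
temp = (F + m·l·θ̇²·sinθ)/(M+m) = (0.911891 + -0.001338006)/1.058945 = 0.859868071
θ̈ = (g·sinθ − cosθ·temp)/(l·(4/3 − m·cos²θ/(M+m))) = -2.233335692
ẍ = temp − m·l·θ̈·cosθ/(M+m) = 1.622604001
Euler: x'=-0.194789705+0.017290·1.997394712=-0.160254750, ẋ'=1.997394712+0.017290·1.622604001=2.025449535
       θ'=-0.065862232+0.017290·0.236837060=-0.061767319, θ̇'=0.236837060+0.017290·-2.233335692=0.198222686

(-0.160254750, 2.025449535, -0.061767319, 0.198222686)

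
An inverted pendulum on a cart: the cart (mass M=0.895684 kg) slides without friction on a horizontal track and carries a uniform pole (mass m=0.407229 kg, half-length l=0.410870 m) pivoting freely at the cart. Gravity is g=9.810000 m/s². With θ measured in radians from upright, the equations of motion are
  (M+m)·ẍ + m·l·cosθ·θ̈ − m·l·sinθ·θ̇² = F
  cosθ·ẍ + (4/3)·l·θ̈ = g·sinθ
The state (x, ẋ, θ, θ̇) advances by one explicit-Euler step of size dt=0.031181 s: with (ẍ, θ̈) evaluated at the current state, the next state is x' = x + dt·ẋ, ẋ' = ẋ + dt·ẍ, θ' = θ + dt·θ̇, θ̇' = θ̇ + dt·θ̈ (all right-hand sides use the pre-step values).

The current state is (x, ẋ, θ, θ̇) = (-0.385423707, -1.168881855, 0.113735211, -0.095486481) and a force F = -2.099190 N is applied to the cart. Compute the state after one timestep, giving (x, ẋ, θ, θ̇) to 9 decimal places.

(-0.421870612, -1.244757386, 0.110757847, 0.105490073)

sinθ=0.113490162, cosθ=0.993539120
temp = (F + m·l·θ̇²·sinθ)/(M+m) = (-2.099190 + 0.000173135)/1.302913 = -1.611018437
θ̈ = (g·sinθ − cosθ·temp)/(l·(4/3 − m·cos²θ/(M+m))) = 6.445481361
ẍ = temp − m·l·θ̈·cosθ/(M+m) = -2.433389919
Euler: x'=-0.385423707+0.031181·-1.168881855=-0.421870612, ẋ'=-1.168881855+0.031181·-2.433389919=-1.244757386
       θ'=0.113735211+0.031181·-0.095486481=0.110757847, θ̇'=-0.095486481+0.031181·6.445481361=0.105490073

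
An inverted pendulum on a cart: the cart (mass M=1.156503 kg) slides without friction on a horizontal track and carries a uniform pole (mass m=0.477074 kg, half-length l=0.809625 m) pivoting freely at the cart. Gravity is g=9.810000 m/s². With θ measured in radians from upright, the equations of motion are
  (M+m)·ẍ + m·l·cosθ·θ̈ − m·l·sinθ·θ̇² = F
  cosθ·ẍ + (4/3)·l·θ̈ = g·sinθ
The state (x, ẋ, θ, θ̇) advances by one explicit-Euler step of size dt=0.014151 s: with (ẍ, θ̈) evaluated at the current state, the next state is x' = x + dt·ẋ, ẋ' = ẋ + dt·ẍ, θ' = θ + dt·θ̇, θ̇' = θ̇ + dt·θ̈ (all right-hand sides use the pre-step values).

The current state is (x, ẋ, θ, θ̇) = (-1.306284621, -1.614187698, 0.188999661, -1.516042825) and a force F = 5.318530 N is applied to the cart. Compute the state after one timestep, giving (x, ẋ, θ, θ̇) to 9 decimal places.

sinθ=0.187876464, cosθ=0.982192667
temp = (F + m·l·θ̇²·sinθ)/(M+m) = (5.318530 + 0.166788066)/1.633577 = 3.357857062
θ̈ = (g·sinθ − cosθ·temp)/(l·(4/3 − m·cos²θ/(M+m))) = -1.708941513
ẍ = temp − m·l·θ̈·cosθ/(M+m) = 3.754732239
Euler: x'=-1.306284621+0.014151·-1.614187698=-1.329126991, ẋ'=-1.614187698+0.014151·3.754732239=-1.561054482
       θ'=0.188999661+0.014151·-1.516042825=0.167546139, θ̇'=-1.516042825+0.014151·-1.708941513=-1.540226056

(-1.329126991, -1.561054482, 0.167546139, -1.540226056)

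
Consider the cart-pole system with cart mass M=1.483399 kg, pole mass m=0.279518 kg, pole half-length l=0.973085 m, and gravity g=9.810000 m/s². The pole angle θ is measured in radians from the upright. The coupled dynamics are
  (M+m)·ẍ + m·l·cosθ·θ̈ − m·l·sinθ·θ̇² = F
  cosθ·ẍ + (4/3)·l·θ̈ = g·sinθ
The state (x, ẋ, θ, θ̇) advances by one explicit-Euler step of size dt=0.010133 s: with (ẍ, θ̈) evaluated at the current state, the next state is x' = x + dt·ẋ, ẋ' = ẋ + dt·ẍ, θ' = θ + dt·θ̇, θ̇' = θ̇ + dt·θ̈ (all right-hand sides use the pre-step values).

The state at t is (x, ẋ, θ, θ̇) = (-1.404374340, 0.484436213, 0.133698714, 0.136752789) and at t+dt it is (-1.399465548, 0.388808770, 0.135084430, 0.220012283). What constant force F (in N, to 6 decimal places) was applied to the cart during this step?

F = -14.422784 N

ẍ = (ẋ'−ẋ)/dt = (0.388808770−0.484436213)/0.010133 = -9.437229
θ̈ = (θ̇'−θ̇)/dt = (0.220012283−0.136752789)/0.010133 = 8.216668
sinθ=0.133301, cosθ=0.991076
F = (M+m)·ẍ + m·l·cosθ·θ̈ − m·l·sinθ·θ̇² = -16.637052 + 2.214946 − 0.000678 = -14.422784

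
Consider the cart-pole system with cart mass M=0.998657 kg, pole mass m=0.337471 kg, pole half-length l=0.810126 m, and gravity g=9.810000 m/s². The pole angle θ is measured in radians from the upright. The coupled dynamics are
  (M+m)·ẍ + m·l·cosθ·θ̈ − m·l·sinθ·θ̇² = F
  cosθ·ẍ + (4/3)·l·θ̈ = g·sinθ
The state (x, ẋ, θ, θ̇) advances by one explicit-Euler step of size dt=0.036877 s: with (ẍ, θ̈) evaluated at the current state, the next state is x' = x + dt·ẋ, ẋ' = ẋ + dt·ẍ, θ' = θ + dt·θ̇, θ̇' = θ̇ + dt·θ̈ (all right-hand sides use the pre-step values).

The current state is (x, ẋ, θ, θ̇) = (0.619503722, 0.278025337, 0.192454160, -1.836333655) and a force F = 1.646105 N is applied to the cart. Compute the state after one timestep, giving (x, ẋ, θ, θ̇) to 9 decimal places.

sinθ=0.191268319, cosθ=0.981537788
temp = (F + m·l·θ̇²·sinθ)/(M+m) = (1.646105 + 0.176333675)/1.336128 = 1.363970125
θ̈ = (g·sinθ − cosθ·temp)/(l·(4/3 − m·cos²θ/(M+m))) = 0.608755938
ẍ = temp − m·l·θ̈·cosθ/(M+m) = 1.241708208
Euler: x'=0.619503722+0.036877·0.278025337=0.629756462, ẋ'=0.278025337+0.036877·1.241708208=0.323815811
       θ'=0.192454160+0.036877·-1.836333655=0.124735684, θ̇'=-1.836333655+0.036877·0.608755938=-1.813884562

(0.629756462, 0.323815811, 0.124735684, -1.813884562)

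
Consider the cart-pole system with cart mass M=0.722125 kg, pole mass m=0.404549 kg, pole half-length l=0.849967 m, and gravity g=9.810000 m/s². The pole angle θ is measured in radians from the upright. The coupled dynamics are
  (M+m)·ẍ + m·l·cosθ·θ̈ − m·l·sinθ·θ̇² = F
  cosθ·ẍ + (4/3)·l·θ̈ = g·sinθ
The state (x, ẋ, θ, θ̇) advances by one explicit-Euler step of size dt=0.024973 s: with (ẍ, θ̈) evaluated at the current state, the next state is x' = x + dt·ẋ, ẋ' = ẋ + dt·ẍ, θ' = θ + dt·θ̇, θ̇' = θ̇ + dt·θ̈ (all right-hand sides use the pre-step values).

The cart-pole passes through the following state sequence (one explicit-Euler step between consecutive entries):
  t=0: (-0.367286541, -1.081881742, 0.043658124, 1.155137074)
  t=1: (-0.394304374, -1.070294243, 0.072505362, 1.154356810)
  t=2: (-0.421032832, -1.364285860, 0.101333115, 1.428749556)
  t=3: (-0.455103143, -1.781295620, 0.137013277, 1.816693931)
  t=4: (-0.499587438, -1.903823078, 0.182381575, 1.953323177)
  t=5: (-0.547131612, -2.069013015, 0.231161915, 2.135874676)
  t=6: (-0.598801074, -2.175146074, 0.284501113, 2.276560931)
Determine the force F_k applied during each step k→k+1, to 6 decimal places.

step 0→1:
  ẍ = (ẋ'−ẋ)/dt = (-1.070294243−-1.081881742)/0.024973 = 0.464001
  θ̈ = (θ̇'−θ̇)/dt = (1.154356810−1.155137074)/0.024973 = -0.031244
  sinθ=0.043644, cosθ=0.999047
  F = (M+m)·ẍ + m·l·cosθ·θ̈ − m·l·sinθ·θ̇² = 0.522778 + -0.010733 − 0.020025 = 0.492020
step 1→2:
  ẍ = (ẋ'−ẋ)/dt = (-1.364285860−-1.070294243)/0.024973 = -11.772379
  θ̈ = (θ̇'−θ̇)/dt = (1.428749556−1.154356810)/0.024973 = 10.987576
  sinθ=0.072442, cosθ=0.997373
  F = (M+m)·ẍ + m·l·cosθ·θ̈ − m·l·sinθ·θ̇² = -13.263633 + 3.768188 − 0.033193 = -9.528638
step 2→3:
  ẍ = (ẋ'−ẋ)/dt = (-1.781295620−-1.364285860)/0.024973 = -16.698425
  θ̈ = (θ̇'−θ̇)/dt = (1.816693931−1.428749556)/0.024973 = 15.534552
  sinθ=0.101160, cosθ=0.994870
  F = (M+m)·ẍ + m·l·cosθ·θ̈ − m·l·sinθ·θ̇² = -18.813681 + 5.314206 − 0.071006 = -13.570481
step 3→4:
  ẍ = (ẋ'−ẋ)/dt = (-1.903823078−-1.781295620)/0.024973 = -4.906397
  θ̈ = (θ̇'−θ̇)/dt = (1.953323177−1.816693931)/0.024973 = 5.471079
  sinθ=0.136585, cosθ=0.990628
  F = (M+m)·ẍ + m·l·cosθ·θ̈ − m·l·sinθ·θ̇² = -5.527910 + 1.863618 − 0.155003 = -3.819295
step 4→5:
  ẍ = (ẋ'−ẋ)/dt = (-2.069013015−-1.903823078)/0.024973 = -6.614741
  θ̈ = (θ̇'−θ̇)/dt = (2.135874676−1.953323177)/0.024973 = 7.309955
  sinθ=0.181372, cosθ=0.983415
  F = (M+m)·ẍ + m·l·cosθ·θ̈ − m·l·sinθ·θ̇² = -7.452657 + 2.471864 − 0.237953 = -5.218747
step 5→6:
  ẍ = (ẋ'−ẋ)/dt = (-2.175146074−-2.069013015)/0.024973 = -4.249912
  θ̈ = (θ̇'−θ̇)/dt = (2.276560931−2.135874676)/0.024973 = 5.633534
  sinθ=0.229109, cosθ=0.973401
  F = (M+m)·ẍ + m·l·cosθ·θ̈ − m·l·sinθ·θ̇² = -4.788266 + 1.885584 − 0.359390 = -3.262072

F_0 = 0.492020 N
F_1 = -9.528638 N
F_2 = -13.570481 N
F_3 = -3.819295 N
F_4 = -5.218747 N
F_5 = -3.262072 N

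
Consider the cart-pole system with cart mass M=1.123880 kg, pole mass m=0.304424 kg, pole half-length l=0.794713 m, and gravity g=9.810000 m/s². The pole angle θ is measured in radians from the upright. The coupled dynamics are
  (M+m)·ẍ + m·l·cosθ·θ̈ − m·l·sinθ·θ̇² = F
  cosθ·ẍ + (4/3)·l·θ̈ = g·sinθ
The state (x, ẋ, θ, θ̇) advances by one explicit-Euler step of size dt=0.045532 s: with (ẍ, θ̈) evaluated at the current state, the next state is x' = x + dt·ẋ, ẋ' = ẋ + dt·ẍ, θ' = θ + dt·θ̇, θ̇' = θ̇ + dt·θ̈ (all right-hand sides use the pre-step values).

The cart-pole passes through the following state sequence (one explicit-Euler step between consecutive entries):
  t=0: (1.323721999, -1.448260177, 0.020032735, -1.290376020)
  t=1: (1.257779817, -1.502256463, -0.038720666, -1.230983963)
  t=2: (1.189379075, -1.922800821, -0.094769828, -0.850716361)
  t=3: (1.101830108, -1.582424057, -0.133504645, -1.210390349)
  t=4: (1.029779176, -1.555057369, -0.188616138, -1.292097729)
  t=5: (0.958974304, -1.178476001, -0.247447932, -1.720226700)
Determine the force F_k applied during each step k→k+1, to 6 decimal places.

step 0→1:
  ẍ = (ẋ'−ẋ)/dt = (-1.502256463−-1.448260177)/0.045532 = -1.185898
  θ̈ = (θ̇'−θ̇)/dt = (-1.230983963−-1.290376020)/0.045532 = 1.304403
  sinθ=0.020031, cosθ=0.999799
  F = (M+m)·ẍ + m·l·cosθ·θ̈ − m·l·sinθ·θ̇² = -1.693822 + 0.315510 − 0.008069 = -1.386381
step 1→2:
  ẍ = (ẋ'−ẋ)/dt = (-1.922800821−-1.502256463)/0.045532 = -9.236237
  θ̈ = (θ̇'−θ̇)/dt = (-0.850716361−-1.230983963)/0.045532 = 8.351656
  sinθ=-0.038711, cosθ=0.999250
  F = (M+m)·ẍ + m·l·cosθ·θ̈ − m·l·sinθ·θ̇² = -13.192155 + 2.018999 − -0.014191 = -11.158964
step 2→3:
  ẍ = (ẋ'−ẋ)/dt = (-1.582424057−-1.922800821)/0.045532 = 7.475550
  θ̈ = (θ̇'−θ̇)/dt = (-1.210390349−-0.850716361)/0.045532 = -7.899367
  sinθ=-0.094628, cosθ=0.995513
  F = (M+m)·ẍ + m·l·cosθ·θ̈ − m·l·sinθ·θ̇² = 10.677359 + -1.902516 − -0.016568 = 8.791411
step 3→4:
  ẍ = (ẋ'−ẋ)/dt = (-1.555057369−-1.582424057)/0.045532 = 0.601043
  θ̈ = (θ̇'−θ̇)/dt = (-1.292097729−-1.210390349)/0.045532 = -1.794505
  sinθ=-0.133108, cosθ=0.991101
  F = (M+m)·ẍ + m·l·cosθ·θ̈ − m·l·sinθ·θ̇² = 0.858472 + -0.430281 − -0.047179 = 0.475370
step 4→5:
  ẍ = (ẋ'−ẋ)/dt = (-1.178476001−-1.555057369)/0.045532 = 8.270697
  θ̈ = (θ̇'−θ̇)/dt = (-1.720226700−-1.292097729)/0.045532 = -9.402815
  sinθ=-0.187500, cosθ=0.982265
  F = (M+m)·ẍ + m·l·cosθ·θ̈ − m·l·sinθ·θ̇² = 11.813069 + -2.234476 − -0.075732 = 9.654326

F_0 = -1.386381 N
F_1 = -11.158964 N
F_2 = 8.791411 N
F_3 = 0.475370 N
F_4 = 9.654326 N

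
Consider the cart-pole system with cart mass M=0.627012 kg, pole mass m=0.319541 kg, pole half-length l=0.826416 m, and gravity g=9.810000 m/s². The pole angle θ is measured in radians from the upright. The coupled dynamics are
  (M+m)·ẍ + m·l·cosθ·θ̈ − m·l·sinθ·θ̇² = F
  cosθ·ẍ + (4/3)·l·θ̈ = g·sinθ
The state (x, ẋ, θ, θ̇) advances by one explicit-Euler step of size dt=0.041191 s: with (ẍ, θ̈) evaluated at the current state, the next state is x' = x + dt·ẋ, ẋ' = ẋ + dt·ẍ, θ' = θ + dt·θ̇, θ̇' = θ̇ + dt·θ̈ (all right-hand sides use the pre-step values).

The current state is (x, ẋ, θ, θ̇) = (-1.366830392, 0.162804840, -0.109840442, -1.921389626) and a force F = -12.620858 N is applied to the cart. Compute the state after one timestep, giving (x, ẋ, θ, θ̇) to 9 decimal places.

(-1.360124298, -0.560966115, -0.188984402, -1.308701508)

sinθ=-0.109619706, cosθ=0.993973601
temp = (F + m·l·θ̇²·sinθ)/(M+m) = (-12.620858 + -0.106867296)/0.946553 = -13.446394757
θ̈ = (g·sinθ − cosθ·temp)/(l·(4/3 − m·cos²θ/(M+m))) = 14.874320078
ẍ = temp − m·l·θ̈·cosθ/(M+m) = -17.571094537
Euler: x'=-1.366830392+0.041191·0.162804840=-1.360124298, ẋ'=0.162804840+0.041191·-17.571094537=-0.560966115
       θ'=-0.109840442+0.041191·-1.921389626=-0.188984402, θ̇'=-1.921389626+0.041191·14.874320078=-1.308701508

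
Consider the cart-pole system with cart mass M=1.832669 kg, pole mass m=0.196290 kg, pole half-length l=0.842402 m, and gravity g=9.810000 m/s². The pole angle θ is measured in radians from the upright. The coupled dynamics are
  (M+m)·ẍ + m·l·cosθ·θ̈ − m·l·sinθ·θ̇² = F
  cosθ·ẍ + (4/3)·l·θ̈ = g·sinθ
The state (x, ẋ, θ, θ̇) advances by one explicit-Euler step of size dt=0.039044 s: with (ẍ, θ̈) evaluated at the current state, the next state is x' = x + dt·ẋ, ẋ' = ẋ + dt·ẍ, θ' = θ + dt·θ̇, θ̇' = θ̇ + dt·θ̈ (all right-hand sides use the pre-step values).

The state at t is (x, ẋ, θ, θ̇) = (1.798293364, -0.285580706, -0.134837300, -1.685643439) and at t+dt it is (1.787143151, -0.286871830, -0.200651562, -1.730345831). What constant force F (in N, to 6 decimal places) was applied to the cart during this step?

ẍ = (ẋ'−ẋ)/dt = (-0.286871830−-0.285580706)/0.039044 = -0.033068
θ̈ = (θ̇'−θ̇)/dt = (-1.730345831−-1.685643439)/0.039044 = -1.144923
sinθ=-0.134429, cosθ=0.990923
F = (M+m)·ẍ + m·l·cosθ·θ̈ − m·l·sinθ·θ̇² = -0.067095 + -0.187601 − -0.063160 = -0.191535

F = -0.191535 N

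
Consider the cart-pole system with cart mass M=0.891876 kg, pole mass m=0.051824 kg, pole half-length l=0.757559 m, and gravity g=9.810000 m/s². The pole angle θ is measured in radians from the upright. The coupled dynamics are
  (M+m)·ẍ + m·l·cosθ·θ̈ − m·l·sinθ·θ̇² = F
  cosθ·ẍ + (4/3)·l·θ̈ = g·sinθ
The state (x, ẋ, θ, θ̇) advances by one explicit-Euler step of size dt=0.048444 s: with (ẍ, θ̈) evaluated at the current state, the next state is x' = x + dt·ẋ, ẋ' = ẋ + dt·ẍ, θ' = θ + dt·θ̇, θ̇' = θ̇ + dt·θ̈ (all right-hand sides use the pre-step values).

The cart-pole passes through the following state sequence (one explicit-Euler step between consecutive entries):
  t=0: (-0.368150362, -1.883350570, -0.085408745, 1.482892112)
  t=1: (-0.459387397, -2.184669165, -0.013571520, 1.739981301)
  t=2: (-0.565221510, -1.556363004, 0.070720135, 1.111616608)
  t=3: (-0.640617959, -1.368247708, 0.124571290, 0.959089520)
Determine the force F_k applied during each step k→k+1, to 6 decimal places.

F_0 = -5.654800 N
F_1 = 11.731969 N
F_2 = 3.537799 N

step 0→1:
  ẍ = (ẋ'−ẋ)/dt = (-2.184669165−-1.883350570)/0.048444 = -6.219936
  θ̈ = (θ̇'−θ̇)/dt = (1.739981301−1.482892112)/0.048444 = 5.306936
  sinθ=-0.085305, cosθ=0.996355
  F = (M+m)·ẍ + m·l·cosθ·θ̈ − m·l·sinθ·θ̇² = -5.869754 + 0.207589 − -0.007364 = -5.654800
step 1→2:
  ẍ = (ẋ'−ẋ)/dt = (-1.556363004−-2.184669165)/0.048444 = 12.969742
  θ̈ = (θ̇'−θ̇)/dt = (1.111616608−1.739981301)/0.048444 = -12.970950
  sinθ=-0.013571, cosθ=0.999908
  F = (M+m)·ẍ + m·l·cosθ·θ̈ − m·l·sinθ·θ̇² = 12.239545 + -0.509189 − -0.001613 = 11.731969
step 2→3:
  ẍ = (ẋ'−ẋ)/dt = (-1.368247708−-1.556363004)/0.048444 = 3.883150
  θ̈ = (θ̇'−θ̇)/dt = (0.959089520−1.111616608)/0.048444 = -3.148524
  sinθ=0.070661, cosθ=0.997500
  F = (M+m)·ẍ + m·l·cosθ·θ̈ − m·l·sinθ·θ̇² = 3.664528 + -0.123301 − 0.003428 = 3.537799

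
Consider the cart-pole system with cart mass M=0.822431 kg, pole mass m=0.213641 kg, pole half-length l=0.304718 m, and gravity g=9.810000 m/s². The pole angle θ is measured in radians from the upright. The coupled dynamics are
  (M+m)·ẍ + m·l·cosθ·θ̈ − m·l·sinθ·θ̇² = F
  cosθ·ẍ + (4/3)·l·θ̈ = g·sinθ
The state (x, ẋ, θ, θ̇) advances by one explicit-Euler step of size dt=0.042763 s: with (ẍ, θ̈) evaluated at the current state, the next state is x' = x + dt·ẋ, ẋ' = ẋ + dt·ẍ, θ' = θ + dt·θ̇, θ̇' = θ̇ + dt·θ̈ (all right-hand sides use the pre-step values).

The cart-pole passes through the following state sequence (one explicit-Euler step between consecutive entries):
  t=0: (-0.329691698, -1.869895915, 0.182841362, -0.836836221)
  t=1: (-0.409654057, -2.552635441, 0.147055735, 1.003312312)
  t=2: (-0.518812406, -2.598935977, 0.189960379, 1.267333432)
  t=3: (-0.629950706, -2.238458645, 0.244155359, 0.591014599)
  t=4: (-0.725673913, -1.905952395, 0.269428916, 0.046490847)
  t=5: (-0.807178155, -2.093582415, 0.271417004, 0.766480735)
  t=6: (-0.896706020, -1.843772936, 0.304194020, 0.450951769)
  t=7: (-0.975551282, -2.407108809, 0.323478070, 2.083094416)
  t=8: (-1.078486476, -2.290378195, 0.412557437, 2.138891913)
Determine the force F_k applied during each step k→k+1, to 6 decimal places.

F_0 = -13.795208 N
F_1 = -0.733788 N
F_2 = 7.702913 N
F_3 = 7.246172 N
F_4 = -3.489448 N
F_5 = 5.579428 N
F_6 = -11.281982 N
F_7 = 2.818921 N

step 0→1:
  ẍ = (ẋ'−ẋ)/dt = (-2.552635441−-1.869895915)/0.042763 = -15.965660
  θ̈ = (θ̇'−θ̇)/dt = (1.003312312−-0.836836221)/0.042763 = 43.031325
  sinθ=0.181824, cosθ=0.983331
  F = (M+m)·ẍ + m·l·cosθ·θ̈ − m·l·sinθ·θ̇² = -16.541573 + 2.754655 − 0.008289 = -13.795208
step 1→2:
  ẍ = (ẋ'−ẋ)/dt = (-2.598935977−-2.552635441)/0.042763 = -1.082724
  θ̈ = (θ̇'−θ̇)/dt = (1.267333432−1.003312312)/0.042763 = 6.174055
  sinθ=0.146526, cosθ=0.989207
  F = (M+m)·ẍ + m·l·cosθ·θ̈ − m·l·sinθ·θ̇² = -1.121780 + 0.397594 − 0.009602 = -0.733788
step 2→3:
  ẍ = (ẋ'−ẋ)/dt = (-2.238458645−-2.598935977)/0.042763 = 8.429655
  θ̈ = (θ̇'−θ̇)/dt = (0.591014599−1.267333432)/0.042763 = -15.815514
  sinθ=0.188820, cosθ=0.982012
  F = (M+m)·ẍ + m·l·cosθ·θ̈ − m·l·sinθ·θ̇² = 8.733729 + -1.011073 − 0.019743 = 7.702913
step 3→4:
  ẍ = (ẋ'−ẋ)/dt = (-1.905952395−-2.238458645)/0.042763 = 7.775559
  θ̈ = (θ̇'−θ̇)/dt = (0.046490847−0.591014599)/0.042763 = -12.733526
  sinθ=0.241737, cosθ=0.970342
  F = (M+m)·ẍ + m·l·cosθ·θ̈ − m·l·sinθ·θ̇² = 8.056039 + -0.804371 − 0.005497 = 7.246172
step 4→5:
  ẍ = (ẋ'−ẋ)/dt = (-2.093582415−-1.905952395)/0.042763 = -4.387672
  θ̈ = (θ̇'−θ̇)/dt = (0.766480735−0.046490847)/0.042763 = 16.836749
  sinθ=0.266181, cosθ=0.963923
  F = (M+m)·ẍ + m·l·cosθ·θ̈ − m·l·sinθ·θ̇² = -4.545944 + 1.056534 − 0.000037 = -3.489448
step 5→6:
  ẍ = (ẋ'−ẋ)/dt = (-1.843772936−-2.093582415)/0.042763 = 5.841720
  θ̈ = (θ̇'−θ̇)/dt = (0.450951769−0.766480735)/0.042763 = -7.378551
  sinθ=0.268097, cosθ=0.963392
  F = (M+m)·ẍ + m·l·cosθ·θ̈ − m·l·sinθ·θ̇² = 6.052443 + -0.462761 − 0.010254 = 5.579428
step 6→7:
  ẍ = (ẋ'−ẋ)/dt = (-2.407108809−-1.843772936)/0.042763 = -13.173441
  θ̈ = (θ̇'−θ̇)/dt = (2.083094416−0.450951769)/0.042763 = 38.167169
  sinθ=0.299524, cosθ=0.954089
  F = (M+m)·ẍ + m·l·cosθ·θ̈ − m·l·sinθ·θ̇² = -13.648634 + 2.370617 − 0.003965 = -11.281982
step 7→8:
  ẍ = (ẋ'−ẋ)/dt = (-2.290378195−-2.407108809)/0.042763 = 2.729711
  θ̈ = (θ̇'−θ̇)/dt = (2.138891913−2.083094416)/0.042763 = 1.304808
  sinθ=0.317866, cosθ=0.948136
  F = (M+m)·ẍ + m·l·cosθ·θ̈ − m·l·sinθ·θ̇² = 2.828177 + 0.080538 − 0.089794 = 2.818921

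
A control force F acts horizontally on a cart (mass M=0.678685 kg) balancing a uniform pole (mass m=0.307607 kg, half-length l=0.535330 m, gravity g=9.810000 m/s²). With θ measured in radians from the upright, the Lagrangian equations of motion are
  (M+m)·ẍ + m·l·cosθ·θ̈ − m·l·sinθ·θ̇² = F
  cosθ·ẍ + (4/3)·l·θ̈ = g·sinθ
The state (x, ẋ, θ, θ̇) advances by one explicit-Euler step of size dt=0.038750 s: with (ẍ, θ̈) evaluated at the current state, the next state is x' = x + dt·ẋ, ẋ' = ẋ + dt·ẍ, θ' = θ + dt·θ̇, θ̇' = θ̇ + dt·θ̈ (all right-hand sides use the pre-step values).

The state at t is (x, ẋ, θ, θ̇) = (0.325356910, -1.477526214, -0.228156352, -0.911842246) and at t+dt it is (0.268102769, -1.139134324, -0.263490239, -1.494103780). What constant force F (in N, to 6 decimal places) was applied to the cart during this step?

ẍ = (ẋ'−ẋ)/dt = (-1.139134324−-1.477526214)/0.038750 = 8.732694
θ̈ = (θ̇'−θ̇)/dt = (-1.494103780−-0.911842246)/0.038750 = -15.026104
sinθ=-0.226182, cosθ=0.974085
F = (M+m)·ẍ + m·l·cosθ·θ̈ − m·l·sinθ·θ̇² = 8.612986 + -2.410244 − -0.030968 = 6.233710

F = 6.233710 N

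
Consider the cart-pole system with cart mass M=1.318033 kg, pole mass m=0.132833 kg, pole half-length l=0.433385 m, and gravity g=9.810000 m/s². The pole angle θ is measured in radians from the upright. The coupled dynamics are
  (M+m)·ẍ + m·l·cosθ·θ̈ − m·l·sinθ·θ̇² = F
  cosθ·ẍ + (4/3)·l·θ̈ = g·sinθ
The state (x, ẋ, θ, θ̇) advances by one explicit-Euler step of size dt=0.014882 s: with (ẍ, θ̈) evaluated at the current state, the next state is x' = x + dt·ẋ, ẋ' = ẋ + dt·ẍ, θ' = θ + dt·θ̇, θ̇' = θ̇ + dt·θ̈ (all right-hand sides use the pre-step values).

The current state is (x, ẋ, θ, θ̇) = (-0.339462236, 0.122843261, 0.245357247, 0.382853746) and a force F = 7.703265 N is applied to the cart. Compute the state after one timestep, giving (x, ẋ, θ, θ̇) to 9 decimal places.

sinθ=0.242902888, cosθ=0.970050611
temp = (F + m·l·θ̇²·sinθ)/(M+m) = (7.703265 + 0.002049644)/1.450866 = 5.310838247
θ̈ = (g·sinθ − cosθ·temp)/(l·(4/3 − m·cos²θ/(M+m))) = -5.122767583
ẍ = temp − m·l·θ̈·cosθ/(M+m) = 5.508013133
Euler: x'=-0.339462236+0.014882·0.122843261=-0.337634083, ẋ'=0.122843261+0.014882·5.508013133=0.204813512
       θ'=0.245357247+0.014882·0.382853746=0.251054876, θ̇'=0.382853746+0.014882·-5.122767583=0.306616719

(-0.337634083, 0.204813512, 0.251054876, 0.306616719)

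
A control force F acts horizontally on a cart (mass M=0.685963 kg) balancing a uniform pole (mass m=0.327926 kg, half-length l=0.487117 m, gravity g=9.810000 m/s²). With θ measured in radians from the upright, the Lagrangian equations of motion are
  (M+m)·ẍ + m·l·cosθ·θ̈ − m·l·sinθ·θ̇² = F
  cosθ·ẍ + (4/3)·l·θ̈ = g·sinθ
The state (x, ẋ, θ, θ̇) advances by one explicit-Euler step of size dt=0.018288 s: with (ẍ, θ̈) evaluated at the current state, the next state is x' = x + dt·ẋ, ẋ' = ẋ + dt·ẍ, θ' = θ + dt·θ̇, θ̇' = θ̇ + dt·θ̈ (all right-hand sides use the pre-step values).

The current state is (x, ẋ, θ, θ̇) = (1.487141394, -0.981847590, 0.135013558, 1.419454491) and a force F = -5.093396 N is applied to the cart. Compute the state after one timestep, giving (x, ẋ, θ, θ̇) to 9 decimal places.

sinθ=0.134603746, cosθ=0.990899506
temp = (F + m·l·θ̇²·sinθ)/(M+m) = (-5.093396 + 0.043322073)/1.013889 = -4.980894286
θ̈ = (g·sinθ − cosθ·temp)/(l·(4/3 − m·cos²θ/(M+m))) = 12.643709824
ẍ = temp − m·l·θ̈·cosθ/(M+m) = -6.954783886
Euler: x'=1.487141394+0.018288·-0.981847590=1.469185365, ẋ'=-0.981847590+0.018288·-6.954783886=-1.109036678
       θ'=0.135013558+0.018288·1.419454491=0.160972542, θ̇'=1.419454491+0.018288·12.643709824=1.650682656

(1.469185365, -1.109036678, 0.160972542, 1.650682656)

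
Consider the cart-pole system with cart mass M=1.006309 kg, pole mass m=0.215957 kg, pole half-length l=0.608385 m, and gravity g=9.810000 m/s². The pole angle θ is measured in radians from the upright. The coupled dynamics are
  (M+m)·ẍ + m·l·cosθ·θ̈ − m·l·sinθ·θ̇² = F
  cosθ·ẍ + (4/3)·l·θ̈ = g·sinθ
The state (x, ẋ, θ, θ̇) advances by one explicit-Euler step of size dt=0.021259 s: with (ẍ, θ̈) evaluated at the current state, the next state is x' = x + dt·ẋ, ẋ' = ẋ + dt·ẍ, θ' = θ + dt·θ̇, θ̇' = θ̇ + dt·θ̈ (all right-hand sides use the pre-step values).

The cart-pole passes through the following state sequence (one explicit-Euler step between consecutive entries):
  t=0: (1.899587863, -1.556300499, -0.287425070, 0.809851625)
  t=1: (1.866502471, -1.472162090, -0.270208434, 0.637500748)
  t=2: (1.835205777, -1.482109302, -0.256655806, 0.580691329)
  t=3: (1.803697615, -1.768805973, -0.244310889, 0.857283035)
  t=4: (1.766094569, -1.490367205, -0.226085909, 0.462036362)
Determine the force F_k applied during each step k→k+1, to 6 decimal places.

F_0 = 3.840418 N
F_1 = -0.896007 N
F_2 = -14.818705 N
F_3 = 13.661761 N

step 0→1:
  ẍ = (ẋ'−ẋ)/dt = (-1.472162090−-1.556300499)/0.021259 = 3.957778
  θ̈ = (θ̇'−θ̇)/dt = (0.637500748−0.809851625)/0.021259 = -8.107196
  sinθ=-0.283484, cosθ=0.958977
  F = (M+m)·ẍ + m·l·cosθ·θ̈ − m·l·sinθ·θ̇² = 4.837458 + -1.021468 − -0.024428 = 3.840418
step 1→2:
  ẍ = (ẋ'−ẋ)/dt = (-1.482109302−-1.472162090)/0.021259 = -0.467906
  θ̈ = (θ̇'−θ̇)/dt = (0.580691329−0.637500748)/0.021259 = -2.672253
  sinθ=-0.266932, cosθ=0.963715
  F = (M+m)·ẍ + m·l·cosθ·θ̈ − m·l·sinθ·θ̇² = -0.571905 + -0.338355 − -0.014253 = -0.896007
step 2→3:
  ẍ = (ẋ'−ẋ)/dt = (-1.768805973−-1.482109302)/0.021259 = -13.485896
  θ̈ = (θ̇'−θ̇)/dt = (0.857283035−0.580691329)/0.021259 = 13.010570
  sinθ=-0.253847, cosθ=0.967244
  F = (M+m)·ẍ + m·l·cosθ·θ̈ − m·l·sinθ·θ̇² = -16.483353 + 1.653401 − -0.011246 = -14.818705
step 3→4:
  ẍ = (ẋ'−ẋ)/dt = (-1.490367205−-1.768805973)/0.021259 = 13.097454
  θ̈ = (θ̇'−θ̇)/dt = (0.462036362−0.857283035)/0.021259 = -18.591969
  sinθ=-0.241888, cosθ=0.970304
  F = (M+m)·ẍ + m·l·cosθ·θ̈ − m·l·sinθ·θ̇² = 16.008572 + -2.370168 − -0.023357 = 13.661761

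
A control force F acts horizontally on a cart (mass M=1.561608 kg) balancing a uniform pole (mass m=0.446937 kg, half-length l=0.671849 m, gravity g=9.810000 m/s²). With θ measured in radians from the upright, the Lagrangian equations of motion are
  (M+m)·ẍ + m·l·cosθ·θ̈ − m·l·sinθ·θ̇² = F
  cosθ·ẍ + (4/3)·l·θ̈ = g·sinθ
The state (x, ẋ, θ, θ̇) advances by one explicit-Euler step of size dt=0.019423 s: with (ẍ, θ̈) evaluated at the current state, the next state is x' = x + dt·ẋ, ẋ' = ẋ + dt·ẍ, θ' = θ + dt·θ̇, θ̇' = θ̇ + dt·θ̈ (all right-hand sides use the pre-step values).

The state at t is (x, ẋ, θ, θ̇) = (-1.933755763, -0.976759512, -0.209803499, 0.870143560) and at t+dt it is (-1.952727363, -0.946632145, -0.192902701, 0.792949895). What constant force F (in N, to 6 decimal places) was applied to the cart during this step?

ẍ = (ẋ'−ẋ)/dt = (-0.946632145−-0.976759512)/0.019423 = 1.551118
θ̈ = (θ̇'−θ̇)/dt = (0.792949895−0.870143560)/0.019423 = -3.974343
sinθ=-0.208268, cosθ=0.978072
F = (M+m)·ẍ + m·l·cosθ·θ̈ − m·l·sinθ·θ̇² = 3.115491 + -1.167224 − -0.047350 = 1.995617

F = 1.995617 N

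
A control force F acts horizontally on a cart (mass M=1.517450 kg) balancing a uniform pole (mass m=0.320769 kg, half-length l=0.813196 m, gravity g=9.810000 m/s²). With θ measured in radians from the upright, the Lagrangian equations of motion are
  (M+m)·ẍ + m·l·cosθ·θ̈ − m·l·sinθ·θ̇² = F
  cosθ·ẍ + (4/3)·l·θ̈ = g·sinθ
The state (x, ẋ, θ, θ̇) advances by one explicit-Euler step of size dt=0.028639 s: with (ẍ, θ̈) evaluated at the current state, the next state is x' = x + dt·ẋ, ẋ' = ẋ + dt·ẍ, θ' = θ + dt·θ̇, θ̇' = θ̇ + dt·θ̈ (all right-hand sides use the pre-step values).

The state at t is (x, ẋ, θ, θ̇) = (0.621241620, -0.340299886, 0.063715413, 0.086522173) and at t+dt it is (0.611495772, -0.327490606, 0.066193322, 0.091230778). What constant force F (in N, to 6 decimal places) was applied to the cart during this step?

F = 0.864850 N

ẍ = (ẋ'−ẋ)/dt = (-0.327490606−-0.340299886)/0.028639 = 0.447267
θ̈ = (θ̇'−θ̇)/dt = (0.091230778−0.086522173)/0.028639 = 0.164412
sinθ=0.063672, cosθ=0.997971
F = (M+m)·ẍ + m·l·cosθ·θ̈ − m·l·sinθ·θ̇² = 0.822175 + 0.042800 − 0.000124 = 0.864850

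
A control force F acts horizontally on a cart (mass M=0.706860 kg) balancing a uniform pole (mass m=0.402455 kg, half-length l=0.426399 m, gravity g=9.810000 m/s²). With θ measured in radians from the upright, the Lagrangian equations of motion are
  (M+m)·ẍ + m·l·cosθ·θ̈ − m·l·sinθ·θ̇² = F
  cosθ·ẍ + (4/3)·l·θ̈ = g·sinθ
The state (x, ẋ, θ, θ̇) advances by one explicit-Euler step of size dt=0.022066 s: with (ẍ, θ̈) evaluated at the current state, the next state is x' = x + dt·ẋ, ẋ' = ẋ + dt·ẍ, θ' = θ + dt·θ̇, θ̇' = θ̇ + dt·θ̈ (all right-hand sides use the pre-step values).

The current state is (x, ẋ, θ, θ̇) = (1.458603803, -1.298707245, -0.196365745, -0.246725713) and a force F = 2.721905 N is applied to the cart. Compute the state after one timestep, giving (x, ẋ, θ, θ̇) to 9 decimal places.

(1.429946529, -1.210156808, -0.201809995, -0.473771565)

sinθ=-0.195106215, cosθ=0.980782119
temp = (F + m·l·θ̇²·sinθ)/(M+m) = (2.721905 + -0.002038137)/1.109315 = 2.451843582
θ̈ = (g·sinθ − cosθ·temp)/(l·(4/3 − m·cos²θ/(M+m))) = -10.289397817
ẍ = temp − m·l·θ̈·cosθ/(M+m) = 4.012980943
Euler: x'=1.458603803+0.022066·-1.298707245=1.429946529, ẋ'=-1.298707245+0.022066·4.012980943=-1.210156808
       θ'=-0.196365745+0.022066·-0.246725713=-0.201809995, θ̇'=-0.246725713+0.022066·-10.289397817=-0.473771565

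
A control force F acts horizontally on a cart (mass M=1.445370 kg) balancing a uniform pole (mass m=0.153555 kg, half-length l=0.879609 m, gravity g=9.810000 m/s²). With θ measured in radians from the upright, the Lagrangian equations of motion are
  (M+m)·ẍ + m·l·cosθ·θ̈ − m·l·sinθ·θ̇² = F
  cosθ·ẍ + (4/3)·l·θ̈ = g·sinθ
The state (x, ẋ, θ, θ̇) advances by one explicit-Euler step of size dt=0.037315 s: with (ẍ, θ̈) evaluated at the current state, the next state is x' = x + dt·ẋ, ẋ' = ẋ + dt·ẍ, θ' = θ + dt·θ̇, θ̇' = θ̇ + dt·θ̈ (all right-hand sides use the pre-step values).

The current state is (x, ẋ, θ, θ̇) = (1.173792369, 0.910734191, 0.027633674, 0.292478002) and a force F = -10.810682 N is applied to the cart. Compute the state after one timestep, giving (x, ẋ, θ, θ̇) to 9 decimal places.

(1.207776415, 0.638096138, 0.038547491, 0.533478489)

sinθ=0.027630157, cosθ=0.999618214
temp = (F + m·l·θ̇²·sinθ)/(M+m) = (-10.810682 + 0.000319244)/1.598925 = -6.761019282
θ̈ = (g·sinθ − cosθ·temp)/(l·(4/3 − m·cos²θ/(M+m))) = 6.458541796
ẍ = temp − m·l·θ̈·cosθ/(M+m) = -7.306392955
Euler: x'=1.173792369+0.037315·0.910734191=1.207776415, ẋ'=0.910734191+0.037315·-7.306392955=0.638096138
       θ'=0.027633674+0.037315·0.292478002=0.038547491, θ̇'=0.292478002+0.037315·6.458541796=0.533478489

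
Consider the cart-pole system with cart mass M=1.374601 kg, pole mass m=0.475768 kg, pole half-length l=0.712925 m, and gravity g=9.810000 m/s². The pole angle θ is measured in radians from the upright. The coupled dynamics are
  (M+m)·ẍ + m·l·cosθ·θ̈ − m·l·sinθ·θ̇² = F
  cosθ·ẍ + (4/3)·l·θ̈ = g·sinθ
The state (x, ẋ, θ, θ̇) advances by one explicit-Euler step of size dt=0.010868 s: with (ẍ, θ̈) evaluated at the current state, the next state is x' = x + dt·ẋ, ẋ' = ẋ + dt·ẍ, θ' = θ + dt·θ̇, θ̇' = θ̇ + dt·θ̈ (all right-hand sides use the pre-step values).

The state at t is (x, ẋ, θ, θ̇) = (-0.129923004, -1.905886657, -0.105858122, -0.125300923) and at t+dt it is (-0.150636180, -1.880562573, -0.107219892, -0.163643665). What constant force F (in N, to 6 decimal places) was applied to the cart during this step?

ẍ = (ẋ'−ẋ)/dt = (-1.880562573−-1.905886657)/0.010868 = 2.330151
θ̈ = (θ̇'−θ̇)/dt = (-0.163643665−-0.125300923)/0.010868 = -3.528040
sinθ=-0.105661, cosθ=0.994402
F = (M+m)·ẍ + m·l·cosθ·θ̈ − m·l·sinθ·θ̇² = 4.311640 + -1.189966 − -0.000563 = 3.122236

F = 3.122236 N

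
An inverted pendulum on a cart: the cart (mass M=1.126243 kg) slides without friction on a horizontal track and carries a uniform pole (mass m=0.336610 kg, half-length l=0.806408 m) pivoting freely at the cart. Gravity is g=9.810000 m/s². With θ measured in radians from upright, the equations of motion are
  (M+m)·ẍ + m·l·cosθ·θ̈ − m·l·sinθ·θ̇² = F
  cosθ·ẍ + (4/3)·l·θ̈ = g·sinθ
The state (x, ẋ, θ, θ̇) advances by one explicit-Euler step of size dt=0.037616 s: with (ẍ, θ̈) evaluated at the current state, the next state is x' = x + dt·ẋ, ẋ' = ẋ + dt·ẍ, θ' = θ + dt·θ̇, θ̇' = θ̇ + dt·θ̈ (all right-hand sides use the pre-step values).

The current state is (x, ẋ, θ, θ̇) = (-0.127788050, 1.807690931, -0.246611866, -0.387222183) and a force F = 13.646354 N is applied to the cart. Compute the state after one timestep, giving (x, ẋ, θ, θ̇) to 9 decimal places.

(-0.059789948, 2.244269965, -0.261177616, -0.864759973)

sinθ=-0.244119740, cosθ=0.969745097
temp = (F + m·l·θ̇²·sinθ)/(M+m) = (13.646354 + -0.009935854)/1.462853 = 9.321796617
θ̈ = (g·sinθ − cosθ·temp)/(l·(4/3 − m·cos²θ/(M+m))) = -12.695070980
ẍ = temp − m·l·θ̈·cosθ/(M+m) = 11.606205711
Euler: x'=-0.127788050+0.037616·1.807690931=-0.059789948, ẋ'=1.807690931+0.037616·11.606205711=2.244269965
       θ'=-0.246611866+0.037616·-0.387222183=-0.261177616, θ̇'=-0.387222183+0.037616·-12.695070980=-0.864759973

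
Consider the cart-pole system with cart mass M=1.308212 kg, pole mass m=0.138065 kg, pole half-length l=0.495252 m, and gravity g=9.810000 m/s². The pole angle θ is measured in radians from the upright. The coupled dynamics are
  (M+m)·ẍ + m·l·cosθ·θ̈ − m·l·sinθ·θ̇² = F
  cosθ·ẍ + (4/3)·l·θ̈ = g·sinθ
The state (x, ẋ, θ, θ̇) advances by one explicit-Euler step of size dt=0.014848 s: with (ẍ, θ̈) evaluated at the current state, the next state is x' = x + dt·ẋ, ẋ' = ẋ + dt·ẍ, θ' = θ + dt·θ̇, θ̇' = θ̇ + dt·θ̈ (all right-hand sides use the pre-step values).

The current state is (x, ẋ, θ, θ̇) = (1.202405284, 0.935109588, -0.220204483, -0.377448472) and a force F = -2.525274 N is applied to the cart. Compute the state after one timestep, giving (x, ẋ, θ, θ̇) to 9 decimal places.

sinθ=-0.218429173, cosθ=0.975852805
temp = (F + m·l·θ̇²·sinθ)/(M+m) = (-2.525274 + -0.002127825)/1.446277 = -1.747522656
θ̈ = (g·sinθ − cosθ·temp)/(l·(4/3 − m·cos²θ/(M+m))) = -0.710962961
ẍ = temp − m·l·θ̈·cosθ/(M+m) = -1.714721463
Euler: x'=1.202405284+0.014848·0.935109588=1.216289791, ẋ'=0.935109588+0.014848·-1.714721463=0.909649404
       θ'=-0.220204483+0.014848·-0.377448472=-0.225808838, θ̇'=-0.377448472+0.014848·-0.710962961=-0.388004850

(1.216289791, 0.909649404, -0.225808838, -0.388004850)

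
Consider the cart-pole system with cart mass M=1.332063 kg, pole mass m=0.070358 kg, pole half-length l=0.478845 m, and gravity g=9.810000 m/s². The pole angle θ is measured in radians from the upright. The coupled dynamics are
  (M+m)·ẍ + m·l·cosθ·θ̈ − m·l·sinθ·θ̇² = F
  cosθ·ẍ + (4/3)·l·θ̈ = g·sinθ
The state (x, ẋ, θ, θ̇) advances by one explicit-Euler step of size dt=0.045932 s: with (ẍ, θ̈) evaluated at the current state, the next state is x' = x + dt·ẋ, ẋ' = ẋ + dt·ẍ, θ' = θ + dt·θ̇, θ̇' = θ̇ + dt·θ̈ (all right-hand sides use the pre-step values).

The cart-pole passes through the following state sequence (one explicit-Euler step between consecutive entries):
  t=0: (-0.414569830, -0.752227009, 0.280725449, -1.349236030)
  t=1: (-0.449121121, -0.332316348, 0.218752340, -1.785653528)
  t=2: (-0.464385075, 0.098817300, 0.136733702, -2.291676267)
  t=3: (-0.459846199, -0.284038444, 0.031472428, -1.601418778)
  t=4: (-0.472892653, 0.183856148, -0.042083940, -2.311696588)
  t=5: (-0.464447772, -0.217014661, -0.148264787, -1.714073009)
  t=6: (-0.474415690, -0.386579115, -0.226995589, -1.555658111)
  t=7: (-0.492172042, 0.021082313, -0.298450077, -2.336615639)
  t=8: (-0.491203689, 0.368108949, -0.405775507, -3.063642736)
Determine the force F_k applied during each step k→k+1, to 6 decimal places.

F_0 = 12.496374 N
F_1 = 12.777980 N
F_2 = -11.212109 N
F_3 = 13.762573 N
F_4 = -11.794071 N
F_5 = -5.047692 N
F_6 = 11.907163 N
F_7 = 10.140002 N

step 0→1:
  ẍ = (ẋ'−ẋ)/dt = (-0.332316348−-0.752227009)/0.045932 = 9.142007
  θ̈ = (θ̇'−θ̇)/dt = (-1.785653528−-1.349236030)/0.045932 = -9.501382
  sinθ=0.277053, cosθ=0.960855
  F = (M+m)·ẍ + m·l·cosθ·θ̈ − m·l·sinθ·θ̇² = 12.820942 + -0.307576 − 0.016992 = 12.496374
step 1→2:
  ẍ = (ẋ'−ẋ)/dt = (0.098817300−-0.332316348)/0.045932 = 9.386346
  θ̈ = (θ̇'−θ̇)/dt = (-2.291676267−-1.785653528)/0.045932 = -11.016780
  sinθ=0.217012, cosθ=0.976169
  F = (M+m)·ẍ + m·l·cosθ·θ̈ − m·l·sinθ·θ̇² = 13.163609 + -0.362317 − 0.023312 = 12.777980
step 2→3:
  ẍ = (ẋ'−ẋ)/dt = (-0.284038444−0.098817300)/0.045932 = -8.335273
  θ̈ = (θ̇'−θ̇)/dt = (-1.601418778−-2.291676267)/0.045932 = 15.027813
  sinθ=0.136308, cosθ=0.990667
  F = (M+m)·ẍ + m·l·cosθ·θ̈ − m·l·sinθ·θ̇² = -11.689561 + 0.501570 − 0.024118 = -11.212109
step 3→4:
  ẍ = (ẋ'−ẋ)/dt = (0.183856148−-0.284038444)/0.045932 = 10.186680
  θ̈ = (θ̇'−θ̇)/dt = (-2.311696588−-1.601418778)/0.045932 = -15.463681
  sinθ=0.031467, cosθ=0.999505
  F = (M+m)·ẍ + m·l·cosθ·θ̈ − m·l·sinθ·θ̇² = 14.286014 + -0.520722 − 0.002719 = 13.762573
step 4→5:
  ẍ = (ẋ'−ẋ)/dt = (-0.217014661−0.183856148)/0.045932 = -8.727484
  θ̈ = (θ̇'−θ̇)/dt = (-1.714073009−-2.311696588)/0.045932 = 13.011051
  sinθ=-0.042072, cosθ=0.999115
  F = (M+m)·ẍ + m·l·cosθ·θ̈ − m·l·sinθ·θ̇² = -12.239607 + 0.437962 − -0.007575 = -11.794071
step 5→6:
  ẍ = (ẋ'−ẋ)/dt = (-0.386579115−-0.217014661)/0.045932 = -3.691641
  θ̈ = (θ̇'−θ̇)/dt = (-1.555658111−-1.714073009)/0.045932 = 3.448901
  sinθ=-0.147722, cosθ=0.989029
  F = (M+m)·ẍ + m·l·cosθ·θ̈ − m·l·sinθ·θ̇² = -5.177235 + 0.114921 − -0.014622 = -5.047692
step 6→7:
  ẍ = (ẋ'−ẋ)/dt = (0.021082313−-0.386579115)/0.045932 = 8.875325
  θ̈ = (θ̇'−θ̇)/dt = (-2.336615639−-1.555658111)/0.045932 = -17.002472
  sinθ=-0.225051, cosθ=0.974347
  F = (M+m)·ẍ + m·l·cosθ·θ̈ − m·l·sinθ·θ̇² = 12.446942 + -0.558128 − -0.018349 = 11.907163
step 7→8:
  ẍ = (ẋ'−ẋ)/dt = (0.368108949−0.021082313)/0.045932 = 7.555226
  θ̈ = (θ̇'−θ̇)/dt = (-3.063642736−-2.336615639)/0.045932 = -15.828335
  sinθ=-0.294039, cosθ=0.955793
  F = (M+m)·ẍ + m·l·cosθ·θ̈ − m·l·sinθ·θ̇² = 10.595607 + -0.509692 − -0.054086 = 10.140002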